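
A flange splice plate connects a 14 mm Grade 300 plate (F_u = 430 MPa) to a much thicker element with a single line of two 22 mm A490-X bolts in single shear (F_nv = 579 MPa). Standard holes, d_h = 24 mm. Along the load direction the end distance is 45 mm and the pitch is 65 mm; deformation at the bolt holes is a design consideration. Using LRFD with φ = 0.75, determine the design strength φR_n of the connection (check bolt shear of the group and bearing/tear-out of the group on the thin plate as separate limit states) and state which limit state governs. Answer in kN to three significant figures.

Bolt shear: A_b = π·22²/4 = 380.1 mm²; R_n = 579 × 380.1 × 2 × 1 / 1000 = 440.2 kN → 0.75 × 440.2 = 330 kN.
Bearing (1.2 l_c t F_u ≤ 2.4 d t F_u): upper limit = 2.4·22·14·430 / 1000 = 317.9 kN.
  Edge l_c = 45 − 24/2 = 33 → r_n = 238.4 kN; interior l_c = 65 − 24 = 41 → r_n = 296.2 kN.
  R_n,bearing = 1·238.4 + 1·296.2 = 534.6 kN → 0.75 × 534.6 = 401 kN.
Bolt shear governs: 330 kN.

330 kN (bolt shear governs)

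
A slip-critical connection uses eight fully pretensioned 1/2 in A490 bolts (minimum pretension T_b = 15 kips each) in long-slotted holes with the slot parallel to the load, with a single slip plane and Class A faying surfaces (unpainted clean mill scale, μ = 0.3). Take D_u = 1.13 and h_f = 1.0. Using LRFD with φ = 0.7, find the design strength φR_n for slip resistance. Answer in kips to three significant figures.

R_n = μ · D_u · h_f · T_b · n_s · n_b = 0.3 × 1.13 × 1.0 × 15 × 1 × 8 = 40.68 kips.
Design strength φR_n = 0.7 × 40.68 = 28.5 kips.

28.5 kips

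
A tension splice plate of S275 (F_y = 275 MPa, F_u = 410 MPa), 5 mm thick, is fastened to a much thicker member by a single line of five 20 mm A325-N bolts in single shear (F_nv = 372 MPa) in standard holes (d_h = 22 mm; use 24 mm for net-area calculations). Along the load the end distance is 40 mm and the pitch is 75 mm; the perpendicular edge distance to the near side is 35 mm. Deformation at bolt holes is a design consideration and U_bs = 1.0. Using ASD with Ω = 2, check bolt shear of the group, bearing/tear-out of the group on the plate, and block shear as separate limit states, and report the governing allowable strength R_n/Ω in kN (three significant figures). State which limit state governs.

164 kN (block shear governs)

Bolt shear: A_b = π·20²/4 = 314.2 mm²; R_n = 372 × 314.2 × 5 × 1 / 1000 = 584.3 kN → 584.3 / 2 = 292 kN.
Bearing: edge l_c = 29, r_n = 71.34 kN; interior l_c = 53, r_n = 98.4 kN; R_n = 71.34 + 4·98.4 = 464.9 kN → 232 kN.
Block shear: A_gv = 1700, A_nv = 1160, A_nt = 115 mm²; R_n = min(0.6F_uA_nv, 0.6F_yA_gv) + U_bs·F_u·A_nt = 327.7 kN → 164 kN.
Block shear governs: 164 kN.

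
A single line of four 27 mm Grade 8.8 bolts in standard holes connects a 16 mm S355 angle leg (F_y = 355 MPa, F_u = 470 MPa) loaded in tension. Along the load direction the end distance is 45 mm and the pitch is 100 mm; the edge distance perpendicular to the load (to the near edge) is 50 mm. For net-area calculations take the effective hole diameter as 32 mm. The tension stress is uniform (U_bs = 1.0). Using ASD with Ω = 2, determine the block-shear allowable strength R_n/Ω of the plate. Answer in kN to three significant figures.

653 kN

Shear plane L_v = 45 + 3·100 = 345 mm; A_gv = 345 × 16 = 5520 mm².
A_nv = (345 − 3.5·32) × 16 = 3728 mm².
A_nt = (50 − 0.5·32) × 16 = 544 mm².
0.6 F_u A_nv = 1051 kN; 0.6 F_y A_gv = 1176 kN → shear rupture governs the shear term.
R_n = 1051 + 1.0 × 470 × 544 / 1000 = 1307 kN.
Allowable strength R_n/Ω = 1307 / 2 = 653 kN.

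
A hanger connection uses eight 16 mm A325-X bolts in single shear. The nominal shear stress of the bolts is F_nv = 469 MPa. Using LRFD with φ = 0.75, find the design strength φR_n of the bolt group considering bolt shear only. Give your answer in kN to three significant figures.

566 kN

A_b = π × 16² / 4 = 201.1 mm².
R_n = F_nv · A_b · n · n_s = 469 × 201.1 × 8 × 1 / 1000 = 754.4 kN.
Design strength φR_n = 0.75 × 754.4 = 566 kN.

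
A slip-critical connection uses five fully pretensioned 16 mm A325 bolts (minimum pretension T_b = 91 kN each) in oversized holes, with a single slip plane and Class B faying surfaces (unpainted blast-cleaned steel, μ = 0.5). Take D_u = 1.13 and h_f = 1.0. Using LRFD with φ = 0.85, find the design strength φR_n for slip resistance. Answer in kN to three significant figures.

R_n = μ · D_u · h_f · T_b · n_s · n_b = 0.5 × 1.13 × 1.0 × 91 × 1 × 5 = 257.1 kN.
Design strength φR_n = 0.85 × 257.1 = 219 kN.

219 kN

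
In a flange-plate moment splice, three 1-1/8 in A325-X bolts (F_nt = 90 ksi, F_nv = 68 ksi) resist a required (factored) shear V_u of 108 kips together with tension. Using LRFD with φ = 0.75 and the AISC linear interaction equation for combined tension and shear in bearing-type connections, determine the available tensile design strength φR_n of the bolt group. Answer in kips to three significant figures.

A_b = π·1.125²/4 = 0.994 in²; f_rv = 108 / (3 × 0.994) = 36.22 ksi.
F'_nt = 1.3 F_nt − (F_nt / φF_nv) f_rv = 1.3·90 − (90/(0.75·68))·36.22 = 53.09 ksi, capped at F_nt → F'_nt = 53.09 ksi.
R_n = F'_nt · A_b · n = 53.09 × 0.994 × 3 = 158.3 kips.
Design strength φR_n = 0.75 × 158.3 = 119 kips.

119 kips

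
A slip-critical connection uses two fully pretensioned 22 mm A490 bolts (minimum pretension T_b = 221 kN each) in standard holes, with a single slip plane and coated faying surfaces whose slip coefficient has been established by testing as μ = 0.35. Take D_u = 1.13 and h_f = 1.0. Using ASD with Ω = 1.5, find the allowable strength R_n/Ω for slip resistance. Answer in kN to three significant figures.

117 kN

R_n = μ · D_u · h_f · T_b · n_s · n_b = 0.35 × 1.13 × 1.0 × 221 × 1 × 2 = 174.8 kN.
Allowable strength R_n/Ω = 174.8 / 1.5 = 117 kN.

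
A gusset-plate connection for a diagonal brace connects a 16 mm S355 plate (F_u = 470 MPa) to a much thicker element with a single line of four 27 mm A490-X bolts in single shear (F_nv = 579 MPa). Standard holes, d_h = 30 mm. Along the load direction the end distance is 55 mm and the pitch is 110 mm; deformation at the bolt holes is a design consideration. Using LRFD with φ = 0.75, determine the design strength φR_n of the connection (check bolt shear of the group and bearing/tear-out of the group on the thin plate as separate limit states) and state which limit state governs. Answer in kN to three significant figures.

995 kN (bolt shear governs)

Bolt shear: A_b = π·27²/4 = 572.6 mm²; R_n = 579 × 572.6 × 4 × 1 / 1000 = 1326 kN → 0.75 × 1326 = 995 kN.
Bearing (1.2 l_c t F_u ≤ 2.4 d t F_u): upper limit = 2.4·27·16·470 / 1000 = 487.3 kN.
  Edge l_c = 55 − 30/2 = 40 → r_n = 361 kN; interior l_c = 110 − 30 = 80 → r_n = 487.3 kN.
  R_n,bearing = 1·361 + 3·487.3 = 1823 kN → 0.75 × 1823 = 1370 kN.
Bolt shear governs: 995 kN.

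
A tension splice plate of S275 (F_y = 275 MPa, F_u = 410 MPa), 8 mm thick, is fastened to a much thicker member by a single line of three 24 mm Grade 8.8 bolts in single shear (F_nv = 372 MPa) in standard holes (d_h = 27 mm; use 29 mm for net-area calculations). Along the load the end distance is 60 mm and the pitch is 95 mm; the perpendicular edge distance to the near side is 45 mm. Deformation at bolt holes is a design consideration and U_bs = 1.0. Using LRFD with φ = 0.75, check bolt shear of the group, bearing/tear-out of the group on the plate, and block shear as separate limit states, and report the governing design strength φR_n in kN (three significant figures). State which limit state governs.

323 kN (block shear governs)

Bolt shear: A_b = π·24²/4 = 452.4 mm²; R_n = 372 × 452.4 × 3 × 1 / 1000 = 504.9 kN → 0.75 × 504.9 = 379 kN.
Bearing: edge l_c = 46.5, r_n = 183 kN; interior l_c = 68, r_n = 188.9 kN; R_n = 183 + 2·188.9 = 560.9 kN → 421 kN.
Block shear: A_gv = 2000, A_nv = 1420, A_nt = 244 mm²; R_n = min(0.6F_uA_nv, 0.6F_yA_gv) + U_bs·F_u·A_nt = 430 kN → 323 kN.
Block shear governs: 323 kN.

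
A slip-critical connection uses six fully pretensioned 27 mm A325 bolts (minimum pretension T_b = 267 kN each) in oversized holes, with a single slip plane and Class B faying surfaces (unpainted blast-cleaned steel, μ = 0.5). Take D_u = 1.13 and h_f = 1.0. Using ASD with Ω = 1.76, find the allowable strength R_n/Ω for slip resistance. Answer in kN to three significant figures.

R_n = μ · D_u · h_f · T_b · n_s · n_b = 0.5 × 1.13 × 1.0 × 267 × 1 × 6 = 905.1 kN.
Allowable strength R_n/Ω = 905.1 / 1.76 = 514 kN.

514 kN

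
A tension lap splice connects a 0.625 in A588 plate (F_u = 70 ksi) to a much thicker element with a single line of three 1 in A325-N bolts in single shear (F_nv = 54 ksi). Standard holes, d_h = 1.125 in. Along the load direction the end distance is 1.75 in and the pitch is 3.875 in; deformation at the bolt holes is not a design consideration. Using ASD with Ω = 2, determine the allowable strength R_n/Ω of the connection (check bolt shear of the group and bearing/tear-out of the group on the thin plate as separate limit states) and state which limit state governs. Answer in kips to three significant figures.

Bolt shear: A_b = π·1²/4 = 0.7854 in²; R_n = 54 × 0.7854 × 3 × 1 = 127.2 kips → 127.2 / 2 = 63.6 kips.
Bearing (1.5 l_c t F_u ≤ 3.0 d t F_u): upper limit = 3.0·1·0.625·70 = 131.2 kips.
  Edge l_c = 1.75 − 1.125/2 = 1.188 → r_n = 77.93 kips; interior l_c = 3.875 − 1.125 = 2.75 → r_n = 131.2 kips.
  R_n,bearing = 1·77.93 + 2·131.2 = 340.4 kips → 340.4 / 2 = 170 kips.
Bolt shear governs: 63.6 kips.

63.6 kips (bolt shear governs)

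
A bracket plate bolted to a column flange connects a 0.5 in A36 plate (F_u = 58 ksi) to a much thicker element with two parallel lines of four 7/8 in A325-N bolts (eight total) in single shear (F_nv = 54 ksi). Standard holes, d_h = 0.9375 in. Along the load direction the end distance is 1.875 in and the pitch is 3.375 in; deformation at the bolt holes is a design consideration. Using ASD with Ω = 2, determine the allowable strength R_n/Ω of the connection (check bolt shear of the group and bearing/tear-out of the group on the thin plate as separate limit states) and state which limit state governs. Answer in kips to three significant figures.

130 kips (bolt shear governs)

Bolt shear: A_b = π·0.875²/4 = 0.6013 in²; R_n = 54 × 0.6013 × 8 × 1 = 259.8 kips → 259.8 / 2 = 130 kips.
Bearing (1.2 l_c t F_u ≤ 2.4 d t F_u): upper limit = 2.4·0.875·0.5·58 = 60.9 kips.
  Edge l_c = 1.875 − 0.9375/2 = 1.406 → r_n = 48.94 kips; interior l_c = 3.375 − 0.9375 = 2.438 → r_n = 60.9 kips.
  R_n,bearing = 2·48.94 + 6·60.9 = 463.3 kips → 463.3 / 2 = 232 kips.
Bolt shear governs: 130 kips.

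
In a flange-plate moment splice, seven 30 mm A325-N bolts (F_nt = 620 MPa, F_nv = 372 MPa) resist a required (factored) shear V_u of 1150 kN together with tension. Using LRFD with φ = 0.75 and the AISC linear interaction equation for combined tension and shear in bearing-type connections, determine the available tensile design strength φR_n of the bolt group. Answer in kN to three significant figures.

A_b = π·30²/4 = 706.9 mm²; f_rv = 1150 × 1000 / (7 × 706.9) = 232.4 MPa.
F'_nt = 1.3 F_nt − (F_nt / φF_nv) f_rv = 1.3·620 − (620/(0.75·372))·232.4 = 289.5 MPa, capped at F_nt → F'_nt = 289.5 MPa.
R_n = F'_nt · A_b · n = 289.5 × 706.9 × 7 / 1000 = 1433 kN.
Design strength φR_n = 0.75 × 1433 = 1070 kN.

1070 kN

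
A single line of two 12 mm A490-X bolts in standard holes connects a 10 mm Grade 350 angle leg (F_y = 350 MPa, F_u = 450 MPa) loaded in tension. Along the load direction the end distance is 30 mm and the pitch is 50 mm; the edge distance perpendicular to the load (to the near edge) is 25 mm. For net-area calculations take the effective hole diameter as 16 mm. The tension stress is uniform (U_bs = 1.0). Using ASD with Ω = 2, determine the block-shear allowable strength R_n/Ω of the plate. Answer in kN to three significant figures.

Shear plane L_v = 30 + 1·50 = 80 mm; A_gv = 80 × 10 = 800 mm².
A_nv = (80 − 1.5·16) × 10 = 560 mm².
A_nt = (25 − 0.5·16) × 10 = 170 mm².
0.6 F_u A_nv = 151.2 kN; 0.6 F_y A_gv = 168 kN → shear rupture governs the shear term.
R_n = 151.2 + 1.0 × 450 × 170 / 1000 = 227.7 kN.
Allowable strength R_n/Ω = 227.7 / 2 = 114 kN.

114 kN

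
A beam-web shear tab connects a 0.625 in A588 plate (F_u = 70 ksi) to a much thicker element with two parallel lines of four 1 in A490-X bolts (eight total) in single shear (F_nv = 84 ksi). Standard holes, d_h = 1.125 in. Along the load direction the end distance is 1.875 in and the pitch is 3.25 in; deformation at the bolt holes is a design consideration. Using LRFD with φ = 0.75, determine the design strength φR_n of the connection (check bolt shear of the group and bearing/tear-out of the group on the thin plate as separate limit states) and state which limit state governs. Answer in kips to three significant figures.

Bolt shear: A_b = π·1²/4 = 0.7854 in²; R_n = 84 × 0.7854 × 8 × 1 = 527.8 kips → 0.75 × 527.8 = 396 kips.
Bearing (1.2 l_c t F_u ≤ 2.4 d t F_u): upper limit = 2.4·1·0.625·70 = 105 kips.
  Edge l_c = 1.875 − 1.125/2 = 1.312 → r_n = 68.91 kips; interior l_c = 3.25 − 1.125 = 2.125 → r_n = 105 kips.
  R_n,bearing = 2·68.91 + 6·105 = 767.8 kips → 0.75 × 767.8 = 576 kips.
Bolt shear governs: 396 kips.

396 kips (bolt shear governs)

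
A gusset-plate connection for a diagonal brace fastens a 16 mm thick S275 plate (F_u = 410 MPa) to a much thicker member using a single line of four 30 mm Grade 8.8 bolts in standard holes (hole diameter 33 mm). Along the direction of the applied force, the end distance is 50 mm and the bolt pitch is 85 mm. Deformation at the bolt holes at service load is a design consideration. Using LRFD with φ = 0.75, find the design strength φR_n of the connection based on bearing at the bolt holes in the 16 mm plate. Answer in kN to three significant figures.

1120 kN

Per bolt r_n = 1.2 l_c t F_u ≤ 2.4 d t F_u; upper limit = 2.4 × 30 × 16 × 410 / 1000 = 472.3 kN.
Edge bolt: l_c = 50 − 33/2 = 33.5 mm → 1.2 × 33.5 × 16 × 410 / 1000 = 263.7 → r_n = 263.7 kN.
Interior bolts: l_c = 85 − 33 = 52 mm → 1.2 × 52 × 16 × 410 / 1000 = 409.3 → r_n = 409.3 kN.
R_n = 1 × 263.7 + 3 × 409.3 = 1492 kN.
Design strength φR_n = 0.75 × 1492 = 1120 kN.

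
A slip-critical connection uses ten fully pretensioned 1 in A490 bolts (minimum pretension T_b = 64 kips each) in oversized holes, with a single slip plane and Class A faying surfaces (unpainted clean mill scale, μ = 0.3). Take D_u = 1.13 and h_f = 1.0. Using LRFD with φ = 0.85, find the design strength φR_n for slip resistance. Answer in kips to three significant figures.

184 kips

R_n = μ · D_u · h_f · T_b · n_s · n_b = 0.3 × 1.13 × 1.0 × 64 × 1 × 10 = 217 kips.
Design strength φR_n = 0.85 × 217 = 184 kips.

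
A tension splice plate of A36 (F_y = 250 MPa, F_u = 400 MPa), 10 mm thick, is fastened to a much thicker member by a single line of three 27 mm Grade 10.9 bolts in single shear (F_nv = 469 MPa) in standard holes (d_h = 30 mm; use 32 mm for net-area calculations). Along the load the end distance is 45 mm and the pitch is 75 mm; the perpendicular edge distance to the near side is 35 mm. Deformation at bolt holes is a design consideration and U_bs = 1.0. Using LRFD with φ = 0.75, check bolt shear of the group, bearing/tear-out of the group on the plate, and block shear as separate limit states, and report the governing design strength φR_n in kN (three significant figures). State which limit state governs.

Bolt shear: A_b = π·27²/4 = 572.6 mm²; R_n = 469 × 572.6 × 3 × 1 / 1000 = 805.6 kN → 0.75 × 805.6 = 604 kN.
Bearing: edge l_c = 30, r_n = 144 kN; interior l_c = 45, r_n = 216 kN; R_n = 144 + 2·216 = 576 kN → 432 kN.
Block shear: A_gv = 1950, A_nv = 1150, A_nt = 190 mm²; R_n = min(0.6F_uA_nv, 0.6F_yA_gv) + U_bs·F_u·A_nt = 352 kN → 264 kN.
Block shear governs: 264 kN.

264 kN (block shear governs)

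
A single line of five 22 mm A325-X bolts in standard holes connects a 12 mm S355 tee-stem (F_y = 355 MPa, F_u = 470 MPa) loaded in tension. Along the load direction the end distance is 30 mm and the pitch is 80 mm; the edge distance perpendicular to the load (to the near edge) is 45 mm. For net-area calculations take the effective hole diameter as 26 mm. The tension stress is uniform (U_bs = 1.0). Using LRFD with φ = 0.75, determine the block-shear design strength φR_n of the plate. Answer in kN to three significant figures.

Shear plane L_v = 30 + 4·80 = 350 mm; A_gv = 350 × 12 = 4200 mm².
A_nv = (350 − 4.5·26) × 12 = 2796 mm².
A_nt = (45 − 0.5·26) × 12 = 384 mm².
0.6 F_u A_nv = 788.5 kN; 0.6 F_y A_gv = 894.6 kN → shear rupture governs the shear term.
R_n = 788.5 + 1.0 × 470 × 384 / 1000 = 969 kN.
Design strength φR_n = 0.75 × 969 = 727 kN.

727 kN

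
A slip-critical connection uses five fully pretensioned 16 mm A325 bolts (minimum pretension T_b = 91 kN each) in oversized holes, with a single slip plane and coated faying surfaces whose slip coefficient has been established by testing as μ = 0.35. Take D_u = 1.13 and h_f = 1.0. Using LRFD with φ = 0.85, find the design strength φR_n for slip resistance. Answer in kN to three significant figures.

153 kN

R_n = μ · D_u · h_f · T_b · n_s · n_b = 0.35 × 1.13 × 1.0 × 91 × 1 × 5 = 180 kN.
Design strength φR_n = 0.85 × 180 = 153 kN.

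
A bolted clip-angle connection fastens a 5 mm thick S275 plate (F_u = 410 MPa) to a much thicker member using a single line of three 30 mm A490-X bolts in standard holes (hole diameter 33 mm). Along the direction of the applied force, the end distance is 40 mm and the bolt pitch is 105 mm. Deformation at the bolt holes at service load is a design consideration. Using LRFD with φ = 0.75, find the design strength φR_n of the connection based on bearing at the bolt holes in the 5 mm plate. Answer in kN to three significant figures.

265 kN

Per bolt r_n = 1.2 l_c t F_u ≤ 2.4 d t F_u; upper limit = 2.4 × 30 × 5 × 410 / 1000 = 147.6 kN.
Edge bolt: l_c = 40 − 33/2 = 23.5 mm → 1.2 × 23.5 × 5 × 410 / 1000 = 57.81 → r_n = 57.81 kN.
Interior bolts: l_c = 105 − 33 = 72 mm → 1.2 × 72 × 5 × 410 / 1000 = 177.1 → r_n = 147.6 kN.
R_n = 1 × 57.81 + 2 × 147.6 = 353 kN.
Design strength φR_n = 0.75 × 353 = 265 kN.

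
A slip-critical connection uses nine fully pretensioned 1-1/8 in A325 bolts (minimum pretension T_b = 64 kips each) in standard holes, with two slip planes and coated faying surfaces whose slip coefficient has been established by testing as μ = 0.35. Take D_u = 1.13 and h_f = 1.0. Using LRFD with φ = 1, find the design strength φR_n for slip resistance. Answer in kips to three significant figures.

456 kips

R_n = μ · D_u · h_f · T_b · n_s · n_b = 0.35 × 1.13 × 1.0 × 64 × 2 × 9 = 455.6 kips.
Design strength φR_n = 1 × 455.6 = 456 kips.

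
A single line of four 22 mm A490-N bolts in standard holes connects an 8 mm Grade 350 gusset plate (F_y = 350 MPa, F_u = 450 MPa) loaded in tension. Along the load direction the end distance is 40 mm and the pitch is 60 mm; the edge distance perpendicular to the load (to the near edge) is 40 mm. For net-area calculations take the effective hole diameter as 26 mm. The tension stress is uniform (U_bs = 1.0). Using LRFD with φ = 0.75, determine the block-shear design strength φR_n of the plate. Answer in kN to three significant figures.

282 kN

Shear plane L_v = 40 + 3·60 = 220 mm; A_gv = 220 × 8 = 1760 mm².
A_nv = (220 − 3.5·26) × 8 = 1032 mm².
A_nt = (40 − 0.5·26) × 8 = 216 mm².
0.6 F_u A_nv = 278.6 kN; 0.6 F_y A_gv = 369.6 kN → shear rupture governs the shear term.
R_n = 278.6 + 1.0 × 450 × 216 / 1000 = 375.8 kN.
Design strength φR_n = 0.75 × 375.8 = 282 kN.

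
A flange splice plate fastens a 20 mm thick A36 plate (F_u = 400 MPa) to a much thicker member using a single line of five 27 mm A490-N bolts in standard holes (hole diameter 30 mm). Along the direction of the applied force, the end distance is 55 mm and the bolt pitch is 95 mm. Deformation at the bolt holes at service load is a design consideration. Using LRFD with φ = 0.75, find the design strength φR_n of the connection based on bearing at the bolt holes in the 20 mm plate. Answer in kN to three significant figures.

Per bolt r_n = 1.2 l_c t F_u ≤ 2.4 d t F_u; upper limit = 2.4 × 27 × 20 × 400 / 1000 = 518.4 kN.
Edge bolt: l_c = 55 − 30/2 = 40 mm → 1.2 × 40 × 20 × 400 / 1000 = 384 → r_n = 384 kN.
Interior bolts: l_c = 95 − 30 = 65 mm → 1.2 × 65 × 20 × 400 / 1000 = 624 → r_n = 518.4 kN.
R_n = 1 × 384 + 4 × 518.4 = 2458 kN.
Design strength φR_n = 0.75 × 2458 = 1840 kN.

1840 kN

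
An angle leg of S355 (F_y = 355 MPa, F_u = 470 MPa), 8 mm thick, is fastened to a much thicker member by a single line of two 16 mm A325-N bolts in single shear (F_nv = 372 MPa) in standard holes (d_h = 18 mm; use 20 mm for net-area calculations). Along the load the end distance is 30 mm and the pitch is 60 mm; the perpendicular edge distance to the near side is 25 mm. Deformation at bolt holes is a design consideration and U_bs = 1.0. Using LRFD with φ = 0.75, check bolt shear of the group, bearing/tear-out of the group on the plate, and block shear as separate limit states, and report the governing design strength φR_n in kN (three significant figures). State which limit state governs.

112 kN (bolt shear governs)

Bolt shear: A_b = π·16²/4 = 201.1 mm²; R_n = 372 × 201.1 × 2 × 1 / 1000 = 149.6 kN → 0.75 × 149.6 = 112 kN.
Bearing: edge l_c = 21, r_n = 94.75 kN; interior l_c = 42, r_n = 144.4 kN; R_n = 94.75 + 1·144.4 = 239.1 kN → 179 kN.
Block shear: A_gv = 720, A_nv = 480, A_nt = 120 mm²; R_n = min(0.6F_uA_nv, 0.6F_yA_gv) + U_bs·F_u·A_nt = 191.8 kN → 144 kN.
Bolt shear governs: 112 kN.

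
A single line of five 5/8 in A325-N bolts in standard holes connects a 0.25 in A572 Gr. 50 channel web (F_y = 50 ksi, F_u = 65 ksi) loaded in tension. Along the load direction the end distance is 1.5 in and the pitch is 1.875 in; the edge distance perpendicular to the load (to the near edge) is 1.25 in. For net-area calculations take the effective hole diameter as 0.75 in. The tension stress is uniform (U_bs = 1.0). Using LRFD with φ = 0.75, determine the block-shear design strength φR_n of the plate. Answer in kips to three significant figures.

Shear plane L_v = 1.5 + 4·1.875 = 9 in; A_gv = 9 × 0.25 = 2.25 in².
A_nv = (9 − 4.5·0.75) × 0.25 = 1.406 in².
A_nt = (1.25 − 0.5·0.75) × 0.25 = 0.2188 in².
0.6 F_u A_nv = 54.84 kips; 0.6 F_y A_gv = 67.5 kips → shear rupture governs the shear term.
R_n = 54.84 + 1.0 × 65 × 0.2188 = 69.06 kips.
Design strength φR_n = 0.75 × 69.06 = 51.8 kips.

51.8 kips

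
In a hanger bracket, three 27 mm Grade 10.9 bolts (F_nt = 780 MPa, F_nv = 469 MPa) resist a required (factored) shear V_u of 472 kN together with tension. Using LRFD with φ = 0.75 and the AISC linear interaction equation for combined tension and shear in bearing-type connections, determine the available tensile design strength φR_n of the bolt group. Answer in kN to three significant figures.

521 kN

A_b = π·27²/4 = 572.6 mm²; f_rv = 472 × 1000 / (3 × 572.6) = 274.8 MPa.
F'_nt = 1.3 F_nt − (F_nt / φF_nv) f_rv = 1.3·780 − (780/(0.75·469))·274.8 = 404.7 MPa, capped at F_nt → F'_nt = 404.7 MPa.
R_n = F'_nt · A_b · n = 404.7 × 572.6 × 3 / 1000 = 695.1 kN.
Design strength φR_n = 0.75 × 695.1 = 521 kN.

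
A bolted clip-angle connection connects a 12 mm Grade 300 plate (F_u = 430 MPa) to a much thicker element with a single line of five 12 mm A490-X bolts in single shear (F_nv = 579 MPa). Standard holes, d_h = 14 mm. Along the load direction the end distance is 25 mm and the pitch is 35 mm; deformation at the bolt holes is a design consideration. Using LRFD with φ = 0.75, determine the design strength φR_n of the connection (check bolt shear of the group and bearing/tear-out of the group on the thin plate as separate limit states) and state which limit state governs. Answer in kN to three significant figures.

Bolt shear: A_b = π·12²/4 = 113.1 mm²; R_n = 579 × 113.1 × 5 × 1 / 1000 = 327.4 kN → 0.75 × 327.4 = 246 kN.
Bearing (1.2 l_c t F_u ≤ 2.4 d t F_u): upper limit = 2.4·12·12·430 / 1000 = 148.6 kN.
  Edge l_c = 25 − 14/2 = 18 → r_n = 111.5 kN; interior l_c = 35 − 14 = 21 → r_n = 130 kN.
  R_n,bearing = 1·111.5 + 4·130 = 631.6 kN → 0.75 × 631.6 = 474 kN.
Bolt shear governs: 246 kN.

246 kN (bolt shear governs)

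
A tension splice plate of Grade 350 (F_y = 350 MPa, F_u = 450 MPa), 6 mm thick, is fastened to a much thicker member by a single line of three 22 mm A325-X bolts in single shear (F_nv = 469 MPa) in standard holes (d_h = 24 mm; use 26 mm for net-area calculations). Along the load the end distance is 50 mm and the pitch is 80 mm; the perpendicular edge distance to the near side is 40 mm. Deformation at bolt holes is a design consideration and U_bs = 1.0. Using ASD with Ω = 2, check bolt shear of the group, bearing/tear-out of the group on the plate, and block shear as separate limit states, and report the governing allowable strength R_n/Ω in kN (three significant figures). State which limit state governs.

Bolt shear: A_b = π·22²/4 = 380.1 mm²; R_n = 469 × 380.1 × 3 × 1 / 1000 = 534.8 kN → 534.8 / 2 = 267 kN.
Bearing: edge l_c = 38, r_n = 123.1 kN; interior l_c = 56, r_n = 142.6 kN; R_n = 123.1 + 2·142.6 = 408.2 kN → 204 kN.
Block shear: A_gv = 1260, A_nv = 870, A_nt = 162 mm²; R_n = min(0.6F_uA_nv, 0.6F_yA_gv) + U_bs·F_u·A_nt = 307.8 kN → 154 kN.
Block shear governs: 154 kN.

154 kN (block shear governs)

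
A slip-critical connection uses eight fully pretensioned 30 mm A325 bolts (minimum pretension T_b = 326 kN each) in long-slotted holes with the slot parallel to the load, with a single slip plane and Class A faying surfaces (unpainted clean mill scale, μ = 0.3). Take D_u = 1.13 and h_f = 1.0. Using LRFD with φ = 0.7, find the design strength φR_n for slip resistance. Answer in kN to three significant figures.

619 kN

R_n = μ · D_u · h_f · T_b · n_s · n_b = 0.3 × 1.13 × 1.0 × 326 × 1 × 8 = 884.1 kN.
Design strength φR_n = 0.7 × 884.1 = 619 kN.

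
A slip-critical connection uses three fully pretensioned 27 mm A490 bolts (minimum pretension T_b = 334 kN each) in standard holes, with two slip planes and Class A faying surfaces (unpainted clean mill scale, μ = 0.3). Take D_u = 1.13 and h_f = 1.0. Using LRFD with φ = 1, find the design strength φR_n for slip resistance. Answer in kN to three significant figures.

679 kN

R_n = μ · D_u · h_f · T_b · n_s · n_b = 0.3 × 1.13 × 1.0 × 334 × 2 × 3 = 679.4 kN.
Design strength φR_n = 1 × 679.4 = 679 kN.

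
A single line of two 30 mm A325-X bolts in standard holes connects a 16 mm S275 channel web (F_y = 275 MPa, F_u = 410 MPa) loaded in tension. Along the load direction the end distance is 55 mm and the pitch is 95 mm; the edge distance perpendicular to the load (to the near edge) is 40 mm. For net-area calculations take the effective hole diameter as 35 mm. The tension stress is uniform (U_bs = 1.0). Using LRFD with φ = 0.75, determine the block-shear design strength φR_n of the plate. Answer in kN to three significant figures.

399 kN

Shear plane L_v = 55 + 1·95 = 150 mm; A_gv = 150 × 16 = 2400 mm².
A_nv = (150 − 1.5·35) × 16 = 1560 mm².
A_nt = (40 − 0.5·35) × 16 = 360 mm².
0.6 F_u A_nv = 383.8 kN; 0.6 F_y A_gv = 396 kN → shear rupture governs the shear term.
R_n = 383.8 + 1.0 × 410 × 360 / 1000 = 531.4 kN.
Design strength φR_n = 0.75 × 531.4 = 399 kN.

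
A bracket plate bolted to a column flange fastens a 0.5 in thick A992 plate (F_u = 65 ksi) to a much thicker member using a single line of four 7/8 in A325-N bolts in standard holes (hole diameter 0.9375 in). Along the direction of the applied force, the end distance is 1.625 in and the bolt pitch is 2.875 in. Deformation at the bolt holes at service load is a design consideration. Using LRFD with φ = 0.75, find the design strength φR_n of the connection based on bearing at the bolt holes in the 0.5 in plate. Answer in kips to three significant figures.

Per bolt r_n = 1.2 l_c t F_u ≤ 2.4 d t F_u; upper limit = 2.4 × 0.875 × 0.5 × 65 = 68.25 kips.
Edge bolt: l_c = 1.625 − 0.9375/2 = 1.156 in → 1.2 × 1.156 × 0.5 × 65 = 45.09 → r_n = 45.09 kips.
Interior bolts: l_c = 2.875 − 0.9375 = 1.938 in → 1.2 × 1.938 × 0.5 × 65 = 75.56 → r_n = 68.25 kips.
R_n = 1 × 45.09 + 3 × 68.25 = 249.8 kips.
Design strength φR_n = 0.75 × 249.8 = 187 kips.

187 kips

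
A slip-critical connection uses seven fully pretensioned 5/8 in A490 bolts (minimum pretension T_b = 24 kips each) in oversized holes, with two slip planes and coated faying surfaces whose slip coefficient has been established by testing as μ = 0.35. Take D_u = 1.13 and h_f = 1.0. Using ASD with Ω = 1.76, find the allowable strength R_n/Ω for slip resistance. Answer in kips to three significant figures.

R_n = μ · D_u · h_f · T_b · n_s · n_b = 0.35 × 1.13 × 1.0 × 24 × 2 × 7 = 132.9 kips.
Allowable strength R_n/Ω = 132.9 / 1.76 = 75.5 kips.

75.5 kips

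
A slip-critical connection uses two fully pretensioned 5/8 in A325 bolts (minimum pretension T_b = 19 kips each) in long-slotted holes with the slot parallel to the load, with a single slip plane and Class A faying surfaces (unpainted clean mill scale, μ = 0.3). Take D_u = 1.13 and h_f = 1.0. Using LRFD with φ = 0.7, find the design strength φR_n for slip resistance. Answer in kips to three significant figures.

R_n = μ · D_u · h_f · T_b · n_s · n_b = 0.3 × 1.13 × 1.0 × 19 × 1 × 2 = 12.88 kips.
Design strength φR_n = 0.7 × 12.88 = 9.02 kips.

9.02 kips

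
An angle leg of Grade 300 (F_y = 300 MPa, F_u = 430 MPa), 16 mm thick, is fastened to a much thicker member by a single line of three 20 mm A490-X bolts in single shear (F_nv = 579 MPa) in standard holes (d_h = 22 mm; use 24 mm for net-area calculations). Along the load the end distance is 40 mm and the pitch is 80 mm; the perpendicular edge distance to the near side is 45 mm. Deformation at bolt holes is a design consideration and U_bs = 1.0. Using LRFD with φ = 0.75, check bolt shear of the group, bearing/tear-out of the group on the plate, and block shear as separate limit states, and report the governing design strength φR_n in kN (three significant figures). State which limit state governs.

Bolt shear: A_b = π·20²/4 = 314.2 mm²; R_n = 579 × 314.2 × 3 × 1 / 1000 = 545.7 kN → 0.75 × 545.7 = 409 kN.
Bearing: edge l_c = 29, r_n = 239.4 kN; interior l_c = 58, r_n = 330.2 kN; R_n = 239.4 + 2·330.2 = 899.9 kN → 675 kN.
Block shear: A_gv = 3200, A_nv = 2240, A_nt = 528 mm²; R_n = min(0.6F_uA_nv, 0.6F_yA_gv) + U_bs·F_u·A_nt = 803 kN → 602 kN.
Bolt shear governs: 409 kN.

409 kN (bolt shear governs)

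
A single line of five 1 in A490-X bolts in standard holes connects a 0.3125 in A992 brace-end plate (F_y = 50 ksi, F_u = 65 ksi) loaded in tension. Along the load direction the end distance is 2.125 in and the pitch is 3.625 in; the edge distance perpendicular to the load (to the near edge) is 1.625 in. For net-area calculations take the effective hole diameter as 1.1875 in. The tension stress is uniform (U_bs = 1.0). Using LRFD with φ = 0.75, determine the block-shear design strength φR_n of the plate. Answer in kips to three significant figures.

Shear plane L_v = 2.125 + 4·3.625 = 16.62 in; A_gv = 16.62 × 0.3125 = 5.195 in².
A_nv = (16.62 − 4.5·1.1875) × 0.3125 = 3.525 in².
A_nt = (1.625 − 0.5·1.1875) × 0.3125 = 0.3223 in².
0.6 F_u A_nv = 137.5 kips; 0.6 F_y A_gv = 155.9 kips → shear rupture governs the shear term.
R_n = 137.5 + 1.0 × 65 × 0.3223 = 158.4 kips.
Design strength φR_n = 0.75 × 158.4 = 119 kips.

119 kips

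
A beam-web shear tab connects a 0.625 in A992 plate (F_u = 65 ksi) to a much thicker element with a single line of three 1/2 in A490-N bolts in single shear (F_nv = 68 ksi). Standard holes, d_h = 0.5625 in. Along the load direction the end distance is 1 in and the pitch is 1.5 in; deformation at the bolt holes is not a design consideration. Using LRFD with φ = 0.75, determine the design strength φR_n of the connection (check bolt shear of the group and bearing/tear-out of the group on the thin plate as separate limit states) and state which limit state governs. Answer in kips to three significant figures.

Bolt shear: A_b = π·0.5²/4 = 0.1963 in²; R_n = 68 × 0.1963 × 3 × 1 = 40.06 kips → 0.75 × 40.06 = 30 kips.
Bearing (1.5 l_c t F_u ≤ 3.0 d t F_u): upper limit = 3.0·0.5·0.625·65 = 60.94 kips.
  Edge l_c = 1 − 0.5625/2 = 0.7188 → r_n = 43.8 kips; interior l_c = 1.5 − 0.5625 = 0.9375 → r_n = 57.13 kips.
  R_n,bearing = 1·43.8 + 2·57.13 = 158.1 kips → 0.75 × 158.1 = 119 kips.
Bolt shear governs: 30 kips.

30 kips (bolt shear governs)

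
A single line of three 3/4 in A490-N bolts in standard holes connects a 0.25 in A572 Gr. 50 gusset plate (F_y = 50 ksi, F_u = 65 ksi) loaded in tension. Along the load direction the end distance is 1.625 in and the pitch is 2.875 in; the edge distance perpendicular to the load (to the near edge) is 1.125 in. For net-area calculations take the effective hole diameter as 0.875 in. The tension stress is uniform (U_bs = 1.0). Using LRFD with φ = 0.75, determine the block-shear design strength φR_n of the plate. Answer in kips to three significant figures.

46.3 kips

Shear plane L_v = 1.625 + 2·2.875 = 7.375 in; A_gv = 7.375 × 0.25 = 1.844 in².
A_nv = (7.375 − 2.5·0.875) × 0.25 = 1.297 in².
A_nt = (1.125 − 0.5·0.875) × 0.25 = 0.1719 in².
0.6 F_u A_nv = 50.58 kips; 0.6 F_y A_gv = 55.31 kips → shear rupture governs the shear term.
R_n = 50.58 + 1.0 × 65 × 0.1719 = 61.75 kips.
Design strength φR_n = 0.75 × 61.75 = 46.3 kips.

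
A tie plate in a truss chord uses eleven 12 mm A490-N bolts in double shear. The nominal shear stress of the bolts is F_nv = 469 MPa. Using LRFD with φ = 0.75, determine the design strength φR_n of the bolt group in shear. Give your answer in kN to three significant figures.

A_b = π × 12² / 4 = 113.1 mm².
R_n = F_nv · A_b · n · n_s = 469 × 113.1 × 11 × 2 / 1000 = 1167 kN.
Design strength φR_n = 0.75 × 1167 = 875 kN.

875 kN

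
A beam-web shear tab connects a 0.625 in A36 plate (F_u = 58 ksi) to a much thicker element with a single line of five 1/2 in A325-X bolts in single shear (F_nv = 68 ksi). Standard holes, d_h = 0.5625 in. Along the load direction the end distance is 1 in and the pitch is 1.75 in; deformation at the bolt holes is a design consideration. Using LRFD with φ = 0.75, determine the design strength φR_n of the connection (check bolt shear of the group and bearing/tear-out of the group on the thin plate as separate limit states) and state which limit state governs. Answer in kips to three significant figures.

50.1 kips (bolt shear governs)

Bolt shear: A_b = π·0.5²/4 = 0.1963 in²; R_n = 68 × 0.1963 × 5 × 1 = 66.76 kips → 0.75 × 66.76 = 50.1 kips.
Bearing (1.2 l_c t F_u ≤ 2.4 d t F_u): upper limit = 2.4·0.5·0.625·58 = 43.5 kips.
  Edge l_c = 1 − 0.5625/2 = 0.7188 → r_n = 31.27 kips; interior l_c = 1.75 − 0.5625 = 1.188 → r_n = 43.5 kips.
  R_n,bearing = 1·31.27 + 4·43.5 = 205.3 kips → 0.75 × 205.3 = 154 kips.
Bolt shear governs: 50.1 kips.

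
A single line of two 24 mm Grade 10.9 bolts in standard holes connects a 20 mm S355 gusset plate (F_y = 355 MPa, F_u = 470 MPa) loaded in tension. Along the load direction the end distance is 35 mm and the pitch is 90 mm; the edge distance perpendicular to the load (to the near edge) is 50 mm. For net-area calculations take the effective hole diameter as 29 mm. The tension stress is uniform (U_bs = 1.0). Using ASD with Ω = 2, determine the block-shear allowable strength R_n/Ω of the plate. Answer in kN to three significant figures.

Shear plane L_v = 35 + 1·90 = 125 mm; A_gv = 125 × 20 = 2500 mm².
A_nv = (125 − 1.5·29) × 20 = 1630 mm².
A_nt = (50 − 0.5·29) × 20 = 710 mm².
0.6 F_u A_nv = 459.7 kN; 0.6 F_y A_gv = 532.5 kN → shear rupture governs the shear term.
R_n = 459.7 + 1.0 × 470 × 710 / 1000 = 793.4 kN.
Allowable strength R_n/Ω = 793.4 / 2 = 397 kN.

397 kN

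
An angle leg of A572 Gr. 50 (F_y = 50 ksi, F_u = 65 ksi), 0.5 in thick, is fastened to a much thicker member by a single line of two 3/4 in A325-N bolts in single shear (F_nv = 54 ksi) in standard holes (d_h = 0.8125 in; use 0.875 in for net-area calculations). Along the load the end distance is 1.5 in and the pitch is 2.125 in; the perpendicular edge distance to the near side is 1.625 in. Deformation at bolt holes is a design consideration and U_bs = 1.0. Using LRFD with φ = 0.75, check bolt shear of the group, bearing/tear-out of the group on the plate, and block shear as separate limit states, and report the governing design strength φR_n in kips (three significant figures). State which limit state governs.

Bolt shear: A_b = π·0.75²/4 = 0.4418 in²; R_n = 54 × 0.4418 × 2 × 1 = 47.71 kips → 0.75 × 47.71 = 35.8 kips.
Bearing: edge l_c = 1.094, r_n = 42.66 kips; interior l_c = 1.312, r_n = 51.19 kips; R_n = 42.66 + 1·51.19 = 93.84 kips → 70.4 kips.
Block shear: A_gv = 1.812, A_nv = 1.156, A_nt = 0.5938 in²; R_n = min(0.6F_uA_nv, 0.6F_yA_gv) + U_bs·F_u·A_nt = 83.69 kips → 62.8 kips.
Bolt shear governs: 35.8 kips.

35.8 kips (bolt shear governs)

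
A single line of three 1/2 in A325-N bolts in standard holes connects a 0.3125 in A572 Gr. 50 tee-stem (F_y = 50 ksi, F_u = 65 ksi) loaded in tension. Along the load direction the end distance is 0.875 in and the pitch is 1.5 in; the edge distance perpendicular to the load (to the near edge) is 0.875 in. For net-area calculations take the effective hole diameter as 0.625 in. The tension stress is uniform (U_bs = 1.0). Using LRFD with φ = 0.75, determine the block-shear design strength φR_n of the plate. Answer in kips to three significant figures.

Shear plane L_v = 0.875 + 2·1.5 = 3.875 in; A_gv = 3.875 × 0.3125 = 1.211 in².
A_nv = (3.875 − 2.5·0.625) × 0.3125 = 0.7227 in².
A_nt = (0.875 − 0.5·0.625) × 0.3125 = 0.1758 in².
0.6 F_u A_nv = 28.18 kips; 0.6 F_y A_gv = 36.33 kips → shear rupture governs the shear term.
R_n = 28.18 + 1.0 × 65 × 0.1758 = 39.61 kips.
Design strength φR_n = 0.75 × 39.61 = 29.7 kips.

29.7 kips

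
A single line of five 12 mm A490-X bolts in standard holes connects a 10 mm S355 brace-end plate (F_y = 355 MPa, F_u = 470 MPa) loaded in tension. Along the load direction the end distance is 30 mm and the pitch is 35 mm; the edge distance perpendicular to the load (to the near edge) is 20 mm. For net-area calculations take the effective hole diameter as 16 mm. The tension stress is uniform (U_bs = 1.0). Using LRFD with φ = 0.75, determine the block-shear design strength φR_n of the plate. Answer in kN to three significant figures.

250 kN

Shear plane L_v = 30 + 4·35 = 170 mm; A_gv = 170 × 10 = 1700 mm².
A_nv = (170 − 4.5·16) × 10 = 980 mm².
A_nt = (20 − 0.5·16) × 10 = 120 mm².
0.6 F_u A_nv = 276.4 kN; 0.6 F_y A_gv = 362.1 kN → shear rupture governs the shear term.
R_n = 276.4 + 1.0 × 470 × 120 / 1000 = 332.8 kN.
Design strength φR_n = 0.75 × 332.8 = 250 kN.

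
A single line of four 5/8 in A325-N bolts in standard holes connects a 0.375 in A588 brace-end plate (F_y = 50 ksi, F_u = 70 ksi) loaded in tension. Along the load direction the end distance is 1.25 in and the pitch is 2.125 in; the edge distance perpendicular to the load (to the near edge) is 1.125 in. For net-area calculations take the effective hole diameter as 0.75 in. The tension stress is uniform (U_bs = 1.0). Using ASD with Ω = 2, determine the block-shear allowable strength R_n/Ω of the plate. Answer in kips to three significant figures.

Shear plane L_v = 1.25 + 3·2.125 = 7.625 in; A_gv = 7.625 × 0.375 = 2.859 in².
A_nv = (7.625 − 3.5·0.75) × 0.375 = 1.875 in².
A_nt = (1.125 − 0.5·0.75) × 0.375 = 0.2812 in².
0.6 F_u A_nv = 78.75 kips; 0.6 F_y A_gv = 85.78 kips → shear rupture governs the shear term.
R_n = 78.75 + 1.0 × 70 × 0.2812 = 98.44 kips.
Allowable strength R_n/Ω = 98.44 / 2 = 49.2 kips.

49.2 kips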